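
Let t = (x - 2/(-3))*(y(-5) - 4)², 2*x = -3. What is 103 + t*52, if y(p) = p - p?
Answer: -1771/3 ≈ -590.33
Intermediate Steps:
x = -3/2 (x = (½)*(-3) = -3/2 ≈ -1.5000)
y(p) = 0
t = -40/3 (t = (-3/2 - 2/(-3))*(0 - 4)² = (-3/2 - 2*(-1)/3)*(-4)² = (-3/2 - 1*(-⅔))*16 = (-3/2 + ⅔)*16 = -⅚*16 = -40/3 ≈ -13.333)
103 + t*52 = 103 - 40/3*52 = 103 - 2080/3 = -1771/3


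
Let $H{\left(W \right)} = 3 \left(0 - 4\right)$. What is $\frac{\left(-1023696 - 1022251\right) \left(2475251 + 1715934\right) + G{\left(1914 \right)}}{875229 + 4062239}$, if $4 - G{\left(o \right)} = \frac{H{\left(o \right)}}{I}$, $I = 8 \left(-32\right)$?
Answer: $- \frac{548796312140227}{315997952} \approx -1.7367 \cdot 10^{6}$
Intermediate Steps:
$I = -256$
$H{\left(W \right)} = -12$ ($H{\left(W \right)} = 3 \left(-4\right) = -12$)
$G{\left(o \right)} = \frac{253}{64}$ ($G{\left(o \right)} = 4 - - \frac{12}{-256} = 4 - \left(-12\right) \left(- \frac{1}{256}\right) = 4 - \frac{3}{64} = \frac{253}{64}$)
$\frac{\left(-1023696 - 1022251\right) \left(2475251 + 1715934\right) + G{\left(1914 \right)}}{875229 + 4062239} = \frac{\left(-1023696 - 1022251\right) \left(2475251 + 1715934\right) + \frac{253}{64}}{875229 + 4062239} = \frac{\left(-2045947\right) 4191185 + \frac{253}{64}}{4937468} = \left(-8574942377195 + \frac{253}{64}\right) \frac{1}{4937468} = \left(- \frac{548796312140227}{64}\right) \frac{1}{4937468} = - \frac{548796312140227}{315997952}$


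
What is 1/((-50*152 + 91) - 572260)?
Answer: -1/579769 ≈ -1.7248e-6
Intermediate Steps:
1/((-50*152 + 91) - 572260) = 1/((-7600 + 91) - 572260) = 1/(-7509 - 572260) = 1/(-579769) = -1/579769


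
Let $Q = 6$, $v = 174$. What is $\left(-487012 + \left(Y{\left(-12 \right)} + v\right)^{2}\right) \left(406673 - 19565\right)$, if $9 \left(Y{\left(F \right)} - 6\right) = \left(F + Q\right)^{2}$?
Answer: $-175420312848$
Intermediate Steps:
$Y{\left(F \right)} = 6 + \frac{\left(6 + F\right)^{2}}{9}$ ($Y{\left(F \right)} = 6 + \frac{\left(F + 6\right)^{2}}{9} = 6 + \frac{\left(6 + F\right)^{2}}{9}$)
$\left(-487012 + \left(Y{\left(-12 \right)} + v\right)^{2}\right) \left(406673 - 19565\right) = \left(-487012 + \left(\left(6 + \frac{\left(6 - 12\right)^{2}}{9}\right) + 174\right)^{2}\right) \left(406673 - 19565\right) = \left(-487012 + \left(\left(6 + \frac{\left(-6\right)^{2}}{9}\right) + 174\right)^{2}\right) 387108 = \left(-487012 + \left(\left(6 + \frac{1}{9} \cdot 36\right) + 174\right)^{2}\right) 387108 = \left(-487012 + \left(\left(6 + 4\right) + 174\right)^{2}\right) 387108 = \left(-487012 + \left(10 + 174\right)^{2}\right) 387108 = \left(-487012 + 184^{2}\right) 387108 = \left(-487012 + 33856\right) 387108 = \left(-453156\right) 387108 = -175420312848$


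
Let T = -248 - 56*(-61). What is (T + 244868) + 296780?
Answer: 544816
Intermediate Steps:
T = 3168 (T = -248 + 3416 = 3168)
(T + 244868) + 296780 = (3168 + 244868) + 296780 = 248036 + 296780 = 544816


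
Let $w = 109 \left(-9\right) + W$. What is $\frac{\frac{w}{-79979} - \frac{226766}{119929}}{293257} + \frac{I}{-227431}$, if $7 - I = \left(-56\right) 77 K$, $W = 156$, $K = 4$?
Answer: $- \frac{48540052158554426444}{639732228997848155597} \approx -0.075876$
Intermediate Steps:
$w = -825$ ($w = 109 \left(-9\right) + 156 = -981 + 156 = -825$)
$I = 17255$ ($I = 7 - \left(-56\right) 77 \cdot 4 = 7 - \left(-4312\right) 4 = 7 - -17248 = 7 + 17248 = 17255$)
$\frac{\frac{w}{-79979} - \frac{226766}{119929}}{293257} + \frac{I}{-227431} = \frac{- \frac{825}{-79979} - \frac{226766}{119929}}{293257} + \frac{17255}{-227431} = \left(\left(-825\right) \left(- \frac{1}{79979}\right) - \frac{226766}{119929}\right) \frac{1}{293257} + 17255 \left(- \frac{1}{227431}\right) = \left(\frac{825}{79979} - \frac{226766}{119929}\right) \frac{1}{293257} - \frac{17255}{227431} = \left(- \frac{18037576489}{9591801491}\right) \frac{1}{293257} - \frac{17255}{227431} = - \frac{18037576489}{2812862929846187} - \frac{17255}{227431} = - \frac{48540052158554426444}{639732228997848155597}$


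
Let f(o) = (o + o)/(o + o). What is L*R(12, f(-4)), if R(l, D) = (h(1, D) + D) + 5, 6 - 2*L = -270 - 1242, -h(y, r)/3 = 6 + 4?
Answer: -18216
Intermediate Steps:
h(y, r) = -30 (h(y, r) = -3*(6 + 4) = -3*10 = -30)
f(o) = 1 (f(o) = (2*o)/((2*o)) = (2*o)*(1/(2*o)) = 1)
L = 759 (L = 3 - (-270 - 1242)/2 = 3 - ½*(-1512) = 3 + 756 = 759)
R(l, D) = -25 + D (R(l, D) = (-30 + D) + 5 = -25 + D)
L*R(12, f(-4)) = 759*(-25 + 1) = 759*(-24) = -18216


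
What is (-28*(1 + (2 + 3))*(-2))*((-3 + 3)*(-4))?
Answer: 0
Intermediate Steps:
(-28*(1 + (2 + 3))*(-2))*((-3 + 3)*(-4)) = (-28*(1 + 5)*(-2))*(0*(-4)) = -168*(-2)*0 = -28*(-12)*0 = 336*0 = 0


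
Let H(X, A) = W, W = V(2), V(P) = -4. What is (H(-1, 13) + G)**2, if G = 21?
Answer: 289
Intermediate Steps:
W = -4
H(X, A) = -4
(H(-1, 13) + G)**2 = (-4 + 21)**2 = 17**2 = 289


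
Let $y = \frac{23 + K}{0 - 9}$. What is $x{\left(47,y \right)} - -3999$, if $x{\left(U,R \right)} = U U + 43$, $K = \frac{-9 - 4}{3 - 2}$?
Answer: $6251$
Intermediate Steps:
$K = -13$ ($K = - \frac{13}{1} = \left(-13\right) 1 = -13$)
$y = - \frac{10}{9}$ ($y = \frac{23 - 13}{0 - 9} = \frac{10}{0 - 9} = \frac{10}{-9} = 10 \left(- \frac{1}{9}\right) = - \frac{10}{9} \approx -1.1111$)
$x{\left(U,R \right)} = 43 + U^{2}$ ($x{\left(U,R \right)} = U^{2} + 43 = 43 + U^{2}$)
$x{\left(47,y \right)} - -3999 = \left(43 + 47^{2}\right) - -3999 = \left(43 + 2209\right) + 3999 = 2252 + 3999 = 6251$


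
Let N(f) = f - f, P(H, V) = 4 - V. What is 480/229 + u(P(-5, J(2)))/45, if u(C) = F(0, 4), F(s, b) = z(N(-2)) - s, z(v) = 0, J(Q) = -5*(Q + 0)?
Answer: 480/229 ≈ 2.0961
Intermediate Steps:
J(Q) = -5*Q
N(f) = 0
F(s, b) = -s (F(s, b) = 0 - s = -s)
u(C) = 0 (u(C) = -1*0 = 0)
480/229 + u(P(-5, J(2)))/45 = 480/229 + 0/45 = 480*(1/229) + 0*(1/45) = 480/229 + 0 = 480/229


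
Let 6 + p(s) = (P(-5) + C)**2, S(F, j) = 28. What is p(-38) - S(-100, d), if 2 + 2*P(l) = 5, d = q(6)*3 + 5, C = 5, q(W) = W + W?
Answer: 33/4 ≈ 8.2500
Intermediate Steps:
q(W) = 2*W
d = 41 (d = (2*6)*3 + 5 = 12*3 + 5 = 36 + 5 = 41)
P(l) = 3/2 (P(l) = -1 + (1/2)*5 = -1 + 5/2 = 3/2)
p(s) = 145/4 (p(s) = -6 + (3/2 + 5)**2 = -6 + (13/2)**2 = -6 + 169/4 = 145/4)
p(-38) - S(-100, d) = 145/4 - 1*28 = 145/4 - 28 = 33/4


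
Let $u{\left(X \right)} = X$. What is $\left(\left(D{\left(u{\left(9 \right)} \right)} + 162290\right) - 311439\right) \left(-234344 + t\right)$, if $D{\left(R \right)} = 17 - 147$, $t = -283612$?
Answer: $77319953724$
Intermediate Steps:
$D{\left(R \right)} = -130$
$\left(\left(D{\left(u{\left(9 \right)} \right)} + 162290\right) - 311439\right) \left(-234344 + t\right) = \left(\left(-130 + 162290\right) - 311439\right) \left(-234344 - 283612\right) = \left(162160 - 311439\right) \left(-517956\right) = \left(-149279\right) \left(-517956\right) = 77319953724$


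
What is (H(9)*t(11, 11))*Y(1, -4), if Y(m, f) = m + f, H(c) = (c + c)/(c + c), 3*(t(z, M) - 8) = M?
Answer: -35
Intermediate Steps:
t(z, M) = 8 + M/3
H(c) = 1 (H(c) = (2*c)/((2*c)) = (2*c)*(1/(2*c)) = 1)
Y(m, f) = f + m
(H(9)*t(11, 11))*Y(1, -4) = (1*(8 + (⅓)*11))*(-4 + 1) = (1*(8 + 11/3))*(-3) = (1*(35/3))*(-3) = (35/3)*(-3) = -35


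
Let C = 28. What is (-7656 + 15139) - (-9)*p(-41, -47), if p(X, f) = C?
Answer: 7735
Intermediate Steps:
p(X, f) = 28
(-7656 + 15139) - (-9)*p(-41, -47) = (-7656 + 15139) - (-9)*28 = 7483 - 1*(-252) = 7483 + 252 = 7735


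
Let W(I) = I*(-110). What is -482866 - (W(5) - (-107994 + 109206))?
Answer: -481104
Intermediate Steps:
W(I) = -110*I
-482866 - (W(5) - (-107994 + 109206)) = -482866 - (-110*5 - (-107994 + 109206)) = -482866 - (-550 - 1*1212) = -482866 - (-550 - 1212) = -482866 - 1*(-1762) = -482866 + 1762 = -481104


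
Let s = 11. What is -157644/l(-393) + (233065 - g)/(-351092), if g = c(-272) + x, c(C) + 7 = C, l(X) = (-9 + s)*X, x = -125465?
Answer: 9177587229/45993052 ≈ 199.54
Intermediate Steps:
l(X) = 2*X (l(X) = (-9 + 11)*X = 2*X)
c(C) = -7 + C
g = -125744 (g = (-7 - 272) - 125465 = -279 - 125465 = -125744)
-157644/l(-393) + (233065 - g)/(-351092) = -157644/(2*(-393)) + (233065 - 1*(-125744))/(-351092) = -157644/(-786) + (233065 + 125744)*(-1/351092) = -157644*(-1/786) + 358809*(-1/351092) = 26274/131 - 358809/351092 = 9177587229/45993052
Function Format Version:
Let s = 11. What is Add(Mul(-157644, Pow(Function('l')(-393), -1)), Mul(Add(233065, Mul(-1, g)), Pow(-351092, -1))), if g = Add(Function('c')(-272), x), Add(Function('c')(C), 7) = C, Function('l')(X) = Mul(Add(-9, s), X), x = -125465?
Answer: Rational(9177587229, 45993052) ≈ 199.54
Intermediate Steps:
Function('l')(X) = Mul(2, X) (Function('l')(X) = Mul(Add(-9, 11), X) = Mul(2, X))
Function('c')(C) = Add(-7, C)
g = -125744 (g = Add(Add(-7, -272), -125465) = Add(-279, -125465) = -125744)
Add(Mul(-157644, Pow(Function('l')(-393), -1)), Mul(Add(233065, Mul(-1, g)), Pow(-351092, -1))) = Add(Mul(-157644, Pow(Mul(2, -393), -1)), Mul(Add(233065, Mul(-1, -125744)), Pow(-351092, -1))) = Add(Mul(-157644, Pow(-786, -1)), Mul(Add(233065, 125744), Rational(-1, 351092))) = Add(Mul(-157644, Rational(-1, 786)), Mul(358809, Rational(-1, 351092))) = Add(Rational(26274, 131), Rational(-358809, 351092)) = Rational(9177587229, 45993052)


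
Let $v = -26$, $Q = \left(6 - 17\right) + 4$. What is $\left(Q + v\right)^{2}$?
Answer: $1089$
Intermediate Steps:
$Q = -7$ ($Q = -11 + 4 = -7$)
$\left(Q + v\right)^{2} = \left(-7 - 26\right)^{2} = \left(-33\right)^{2} = 1089$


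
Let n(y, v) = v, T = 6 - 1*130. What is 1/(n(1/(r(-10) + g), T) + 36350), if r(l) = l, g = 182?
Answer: 1/36226 ≈ 2.7604e-5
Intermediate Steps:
T = -124 (T = 6 - 130 = -124)
1/(n(1/(r(-10) + g), T) + 36350) = 1/(-124 + 36350) = 1/36226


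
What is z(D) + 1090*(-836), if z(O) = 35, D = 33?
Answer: -911205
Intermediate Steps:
z(D) + 1090*(-836) = 35 + 1090*(-836) = 35 - 911240 = -911205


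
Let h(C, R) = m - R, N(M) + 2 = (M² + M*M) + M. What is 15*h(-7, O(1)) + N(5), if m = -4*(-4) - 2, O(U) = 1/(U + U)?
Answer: 511/2 ≈ 255.50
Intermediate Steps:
O(U) = 1/(2*U)
m = 14 (m = 16 - 2 = 14)
N(M) = -2 + M + 2*M² (N(M) = -2 + ((M² + M*M) + M) = -2 + ((M² + M²) + M) = -2 + (2*M² + M) = -2 + (M + 2*M²) = -2 + M + 2*M²)
h(C, R) = 14 - R
15*h(-7, O(1)) + N(5) = 15*(14 - 1/(2*1)) + (-2 + 5 + 2*5²) = 15*(14 - 1/2) + (-2 + 5 + 2*25) = 15*(14 - 1*½) + (-2 + 5 + 50) = 15*(14 - ½) + 53 = 15*(27/2) + 53 = 405/2 + 53 = 511/2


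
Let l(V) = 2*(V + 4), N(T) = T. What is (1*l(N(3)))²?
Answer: 196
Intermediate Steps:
l(V) = 8 + 2*V (l(V) = 2*(4 + V) = 8 + 2*V)
(1*l(N(3)))² = (1*(8 + 2*3))² = (1*(8 + 6))² = (1*14)² = 14² = 196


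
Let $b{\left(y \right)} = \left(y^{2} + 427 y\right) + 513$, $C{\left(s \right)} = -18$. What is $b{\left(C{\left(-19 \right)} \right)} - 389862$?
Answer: $-396711$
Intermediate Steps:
$b{\left(y \right)} = 513 + y^{2} + 427 y$
$b{\left(C{\left(-19 \right)} \right)} - 389862 = \left(513 + \left(-18\right)^{2} + 427 \left(-18\right)\right) - 389862 = \left(513 + 324 - 7686\right) - 389862 = -6849 - 389862 = -396711$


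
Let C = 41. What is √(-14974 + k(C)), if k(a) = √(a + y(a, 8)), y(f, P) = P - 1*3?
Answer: √(-14974 + √46) ≈ 122.34*I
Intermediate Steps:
y(f, P) = -3 + P (y(f, P) = P - 3 = -3 + P)
k(a) = √(5 + a) (k(a) = √(a + (-3 + 8)) = √(a + 5) = √(5 + a))
√(-14974 + k(C)) = √(-14974 + √(5 + 41)) = √(-14974 + √46)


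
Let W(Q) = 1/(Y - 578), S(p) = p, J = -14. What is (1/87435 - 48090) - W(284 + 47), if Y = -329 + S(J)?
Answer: -1290857959598/26842545 ≈ -48090.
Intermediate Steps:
Y = -343 (Y = -329 - 14 = -343)
W(Q) = -1/921 (W(Q) = 1/(-343 - 578) = 1/(-921) = -1/921)
(1/87435 - 48090) - W(284 + 47) = (1/87435 - 48090) - 1*(-1/921) = (1/87435 - 48090) + 1/921 = -4204749149/87435 + 1/921 = -1290857959598/26842545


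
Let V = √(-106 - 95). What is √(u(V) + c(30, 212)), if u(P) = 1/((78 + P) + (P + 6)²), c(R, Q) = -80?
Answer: √((6961 - 1040*I*√201)/(-87 + 13*I*√201)) ≈ 0.00025 - 8.9444*I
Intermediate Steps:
V = I*√201 (V = √(-201) = I*√201 ≈ 14.177*I)
u(P) = 1/(78 + P + (6 + P)²) (u(P) = 1/((78 + P) + (6 + P)²) = 1/(78 + P + (6 + P)²))
√(u(V) + c(30, 212)) = √(1/(78 + I*√201 + (6 + I*√201)²) - 80) = √(1/(78 + (6 + I*√201)² + I*√201) - 80) = √(-80 + 1/(78 + (6 + I*√201)² + I*√201))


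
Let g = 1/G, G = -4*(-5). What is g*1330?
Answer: 133/2 ≈ 66.500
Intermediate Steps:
G = 20
g = 1/20 ≈ 0.050000
g*1330 = (1/20)*1330 = 133/2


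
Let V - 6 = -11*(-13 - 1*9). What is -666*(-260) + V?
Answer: 173408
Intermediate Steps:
V = 248 (V = 6 - 11*(-13 - 1*9) = 6 - 11*(-13 - 9) = 6 - 11*(-22) = 6 + 242 = 248)
-666*(-260) + V = -666*(-260) + 248 = 173160 + 248 = 173408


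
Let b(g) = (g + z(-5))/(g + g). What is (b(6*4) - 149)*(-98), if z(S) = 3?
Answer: 116375/8 ≈ 14547.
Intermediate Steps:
b(g) = (3 + g)/(2*g) (b(g) = (g + 3)/(g + g) = (3 + g)/((2*g)) = (3 + g)*(1/(2*g)) = (3 + g)/(2*g))
(b(6*4) - 149)*(-98) = ((3 + 6*4)/(2*((6*4))) - 149)*(-98) = ((1/2)*(3 + 24)/24 - 149)*(-98) = ((1/2)*(1/24)*27 - 149)*(-98) = (9/16 - 149)*(-98) = -2375/16*(-98) = 116375/8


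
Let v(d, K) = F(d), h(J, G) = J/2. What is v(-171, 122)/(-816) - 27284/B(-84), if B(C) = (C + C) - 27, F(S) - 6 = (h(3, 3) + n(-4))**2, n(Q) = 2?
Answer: 29680247/212160 ≈ 139.90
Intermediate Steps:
h(J, G) = J/2 (h(J, G) = J*(1/2) = J/2)
F(S) = 73/4 (F(S) = 6 + ((1/2)*3 + 2)**2 = 6 + (3/2 + 2)**2 = 6 + (7/2)**2 = 6 + 49/4 = 73/4)
v(d, K) = 73/4
B(C) = -27 + 2*C (B(C) = 2*C - 27 = -27 + 2*C)
v(-171, 122)/(-816) - 27284/B(-84) = (73/4)/(-816) - 27284/(-27 + 2*(-84)) = (73/4)*(-1/816) - 27284/(-27 - 168) = -73/3264 - 27284/(-195) = -73/3264 - 27284*(-1/195) = -73/3264 + 27284/195 = 29680247/212160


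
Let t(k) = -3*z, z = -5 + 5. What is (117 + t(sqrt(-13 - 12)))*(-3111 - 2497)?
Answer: -656136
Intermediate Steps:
z = 0
t(k) = 0 (t(k) = -3*0 = 0)
(117 + t(sqrt(-13 - 12)))*(-3111 - 2497) = (117 + 0)*(-3111 - 2497) = 117*(-5608) = -656136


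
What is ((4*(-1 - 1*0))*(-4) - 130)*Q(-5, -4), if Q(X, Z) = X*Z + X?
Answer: -1710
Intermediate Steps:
Q(X, Z) = X + X*Z
((4*(-1 - 1*0))*(-4) - 130)*Q(-5, -4) = ((4*(-1 - 1*0))*(-4) - 130)*(-5*(1 - 4)) = ((4*(-1 + 0))*(-4) - 130)*(-5*(-3)) = ((4*(-1))*(-4) - 130)*15 = (-4*(-4) - 130)*15 = (16 - 130)*15 = -114*15 = -1710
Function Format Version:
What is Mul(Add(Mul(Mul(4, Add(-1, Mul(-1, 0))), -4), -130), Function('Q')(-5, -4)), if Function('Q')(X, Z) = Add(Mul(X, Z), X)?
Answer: -1710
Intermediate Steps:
Function('Q')(X, Z) = Add(X, Mul(X, Z))
Mul(Add(Mul(Mul(4, Add(-1, Mul(-1, 0))), -4), -130), Function('Q')(-5, -4)) = Mul(Add(Mul(Mul(4, Add(-1, Mul(-1, 0))), -4), -130), Mul(-5, Add(1, -4))) = Mul(Add(Mul(Mul(4, Add(-1, 0)), -4), -130), Mul(-5, -3)) = Mul(Add(Mul(Mul(4, -1), -4), -130), 15) = Mul(Add(Mul(-4, -4), -130), 15) = Mul(Add(16, -130), 15) = Mul(-114, 15) = -1710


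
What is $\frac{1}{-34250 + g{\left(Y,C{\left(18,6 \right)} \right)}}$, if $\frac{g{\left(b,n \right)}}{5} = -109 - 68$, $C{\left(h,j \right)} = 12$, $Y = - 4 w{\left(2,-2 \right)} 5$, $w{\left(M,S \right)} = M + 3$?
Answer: $- \frac{1}{35135} \approx -2.8462 \cdot 10^{-5}$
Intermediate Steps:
$w{\left(M,S \right)} = 3 + M$
$Y = -100$ ($Y = - 4 \left(3 + 2\right) 5 = \left(-4\right) 5 \cdot 5 = \left(-20\right) 5 = -100$)
$g{\left(b,n \right)} = -885$ ($g{\left(b,n \right)} = 5 \left(-109 - 68\right) = 5 \left(-177\right) = -885$)
$\frac{1}{-34250 + g{\left(Y,C{\left(18,6 \right)} \right)}} = \frac{1}{-34250 - 885} = \frac{1}{-35135} = - \frac{1}{35135}$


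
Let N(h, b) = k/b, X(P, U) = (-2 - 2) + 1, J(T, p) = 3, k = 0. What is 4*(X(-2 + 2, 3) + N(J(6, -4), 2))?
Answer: -12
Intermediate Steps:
X(P, U) = -3 (X(P, U) = -4 + 1 = -3)
N(h, b) = 0 (N(h, b) = 0/b = 0)
4*(X(-2 + 2, 3) + N(J(6, -4), 2)) = 4*(-3 + 0) = 4*(-3) = -12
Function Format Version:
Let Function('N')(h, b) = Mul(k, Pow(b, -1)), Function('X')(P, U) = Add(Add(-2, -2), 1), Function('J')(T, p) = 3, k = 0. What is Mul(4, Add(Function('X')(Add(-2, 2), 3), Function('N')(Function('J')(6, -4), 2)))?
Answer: -12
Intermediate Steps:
Function('X')(P, U) = -3 (Function('X')(P, U) = Add(-4, 1) = -3)
Function('N')(h, b) = 0 (Function('N')(h, b) = Mul(0, Pow(b, -1)) = 0)
Mul(4, Add(Function('X')(Add(-2, 2), 3), Function('N')(Function('J')(6, -4), 2))) = Mul(4, Add(-3, 0)) = Mul(4, -3) = -12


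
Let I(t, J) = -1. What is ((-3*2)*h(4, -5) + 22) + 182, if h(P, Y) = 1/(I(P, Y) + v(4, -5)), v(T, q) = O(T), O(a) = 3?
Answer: 201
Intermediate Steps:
v(T, q) = 3
h(P, Y) = ½ (h(P, Y) = 1/(-1 + 3) = 1/2 = ½)
((-3*2)*h(4, -5) + 22) + 182 = (-3*2*(½) + 22) + 182 = (-6*½ + 22) + 182 = (-3 + 22) + 182 = 19 + 182 = 201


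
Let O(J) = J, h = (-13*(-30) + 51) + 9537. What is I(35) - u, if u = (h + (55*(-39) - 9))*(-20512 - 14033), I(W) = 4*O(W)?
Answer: 270280220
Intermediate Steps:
h = 9978 (h = (390 + 51) + 9537 = 441 + 9537 = 9978)
I(W) = 4*W
u = -270280080 (u = (9978 + (55*(-39) - 9))*(-20512 - 14033) = (9978 + (-2145 - 9))*(-34545) = (9978 - 2154)*(-34545) = 7824*(-34545) = -270280080)
I(35) - u = 4*35 - 1*(-270280080) = 140 + 270280080 = 270280220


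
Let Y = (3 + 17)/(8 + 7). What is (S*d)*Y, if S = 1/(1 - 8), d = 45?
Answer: -60/7 ≈ -8.5714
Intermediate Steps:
S = -⅐ (S = 1/(-7) = -⅐ ≈ -0.14286)
Y = 4/3 (Y = 20/15 = 20*(1/15) = 4/3 ≈ 1.3333)
(S*d)*Y = -⅐*45*(4/3) = -45/7*4/3 = -60/7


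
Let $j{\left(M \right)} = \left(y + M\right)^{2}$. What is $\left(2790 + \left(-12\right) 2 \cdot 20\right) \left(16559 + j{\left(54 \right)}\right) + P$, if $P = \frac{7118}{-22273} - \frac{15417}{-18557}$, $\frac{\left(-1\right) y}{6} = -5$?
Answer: $\frac{22546878196883765}{413320061} \approx 5.4551 \cdot 10^{7}$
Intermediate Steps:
$y = 30$ ($y = \left(-6\right) \left(-5\right) = 30$)
$j{\left(M \right)} = \left(30 + M\right)^{2}$
$P = \frac{211294115}{413320061}$ ($P = 7118 \left(- \frac{1}{22273}\right) - - \frac{15417}{18557} = - \frac{7118}{22273} + \frac{15417}{18557} = \frac{211294115}{413320061} \approx 0.51121$)
$\left(2790 + \left(-12\right) 2 \cdot 20\right) \left(16559 + j{\left(54 \right)}\right) + P = \left(2790 + \left(-12\right) 2 \cdot 20\right) \left(16559 + \left(30 + 54\right)^{2}\right) + \frac{211294115}{413320061} = \left(2790 - 480\right) \left(16559 + 84^{2}\right) + \frac{211294115}{413320061} = \left(2790 - 480\right) \left(16559 + 7056\right) + \frac{211294115}{413320061} = 2310 \cdot 23615 + \frac{211294115}{413320061} = 54550650 + \frac{211294115}{413320061} = \frac{22546878196883765}{413320061}$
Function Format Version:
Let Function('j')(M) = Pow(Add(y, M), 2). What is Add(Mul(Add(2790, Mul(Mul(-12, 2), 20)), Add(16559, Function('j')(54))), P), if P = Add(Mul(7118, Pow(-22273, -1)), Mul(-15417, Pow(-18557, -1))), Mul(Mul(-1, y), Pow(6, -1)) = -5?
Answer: Rational(22546878196883765, 413320061) ≈ 5.4551e+7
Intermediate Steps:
y = 30 (y = Mul(-6, -5) = 30)
Function('j')(M) = Pow(Add(30, M), 2)
P = Rational(211294115, 413320061) (P = Add(Mul(7118, Rational(-1, 22273)), Mul(-15417, Rational(-1, 18557))) = Add(Rational(-7118, 22273), Rational(15417, 18557)) = Rational(211294115, 413320061) ≈ 0.51121)
Add(Mul(Add(2790, Mul(Mul(-12, 2), 20)), Add(16559, Function('j')(54))), P) = Add(Mul(Add(2790, Mul(Mul(-12, 2), 20)), Add(16559, Pow(Add(30, 54), 2))), Rational(211294115, 413320061)) = Add(Mul(Add(2790, Mul(-24, 20)), Add(16559, Pow(84, 2))), Rational(211294115, 413320061)) = Add(Mul(Add(2790, -480), Add(16559, 7056)), Rational(211294115, 413320061)) = Add(Mul(2310, 23615), Rational(211294115, 413320061)) = Add(54550650, Rational(211294115, 413320061)) = Rational(22546878196883765, 413320061)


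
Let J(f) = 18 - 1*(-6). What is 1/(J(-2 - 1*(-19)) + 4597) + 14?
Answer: 64695/4621 ≈ 14.000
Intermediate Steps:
J(f) = 24 (J(f) = 18 + 6 = 24)
1/(J(-2 - 1*(-19)) + 4597) + 14 = 1/(24 + 4597) + 14 = 1/4621 + 14 = 64695/4621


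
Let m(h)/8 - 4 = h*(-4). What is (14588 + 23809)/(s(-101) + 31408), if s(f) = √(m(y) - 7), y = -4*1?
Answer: 1205972976/986462311 - 115191*√17/986462311 ≈ 1.2220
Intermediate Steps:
y = -4
m(h) = 32 - 32*h (m(h) = 32 + 8*(h*(-4)) = 32 + 8*(-4*h) = 32 - 32*h)
s(f) = 3*√17 (s(f) = √((32 - 32*(-4)) - 7) = √((32 + 128) - 7) = √(160 - 7) = √153 = 3*√17)
(14588 + 23809)/(s(-101) + 31408) = (14588 + 23809)/(3*√17 + 31408) = 38397/(31408 + 3*√17)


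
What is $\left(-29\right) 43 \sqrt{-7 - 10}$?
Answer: $- 1247 i \sqrt{17} \approx - 5141.5 i$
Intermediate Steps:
$\left(-29\right) 43 \sqrt{-7 - 10} = - 1247 \sqrt{-17} = - 1247 i \sqrt{17}$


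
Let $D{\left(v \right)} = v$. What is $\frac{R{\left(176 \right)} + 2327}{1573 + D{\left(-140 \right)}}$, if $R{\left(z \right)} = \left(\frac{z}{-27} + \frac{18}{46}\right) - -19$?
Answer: $\frac{1453061}{889893} \approx 1.6328$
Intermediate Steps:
$R{\left(z \right)} = \frac{446}{23} - \frac{z}{27}$ ($R{\left(z \right)} = \left(z \left(- \frac{1}{27}\right) + 18 \cdot \frac{1}{46}\right) + 19 = \left(- \frac{z}{27} + \frac{9}{23}\right) + 19 = \left(\frac{9}{23} - \frac{z}{27}\right) + 19 = \frac{446}{23} - \frac{z}{27}$)
$\frac{R{\left(176 \right)} + 2327}{1573 + D{\left(-140 \right)}} = \frac{\left(\frac{446}{23} - \frac{176}{27}\right) + 2327}{1573 - 140} = \frac{\left(\frac{446}{23} - \frac{176}{27}\right) + 2327}{1433} = \left(\frac{7994}{621} + 2327\right) \frac{1}{1433} = \frac{1453061}{621} \cdot \frac{1}{1433} = \frac{1453061}{889893}$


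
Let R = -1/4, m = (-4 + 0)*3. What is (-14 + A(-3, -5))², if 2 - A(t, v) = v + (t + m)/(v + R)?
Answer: 4761/49 ≈ 97.163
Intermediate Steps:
m = -12 (m = -4*3 = -12)
R = -¼ (R = -1*¼ = -¼ ≈ -0.25000)
A(t, v) = 2 - v - (-12 + t)/(-¼ + v) (A(t, v) = 2 - (v + (t - 12)/(v - ¼)) = 2 - (v + (-12 + t)/(-¼ + v)) = 2 + (-v - (-12 + t)/(-¼ + v)) = 2 - v - (-12 + t)/(-¼ + v))
(-14 + A(-3, -5))² = (-14 + (46 - 4*(-3) - 4*(-5)² + 9*(-5))/(-1 + 4*(-5)))² = (-14 + (46 + 12 - 4*25 - 45)/(-1 - 20))² = (-14 + (46 + 12 - 100 - 45)/(-21))² = (-14 - 1/21*(-87))² = (-14 + 29/7)² = (-69/7)² = 4761/49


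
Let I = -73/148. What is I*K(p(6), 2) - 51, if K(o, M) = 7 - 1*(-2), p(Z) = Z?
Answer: -8205/148 ≈ -55.439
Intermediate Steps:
K(o, M) = 9 (K(o, M) = 7 + 2 = 9)
I = -73/148 (I = -73*1/148 = -73/148 ≈ -0.49324)
I*K(p(6), 2) - 51 = -73/148*9 - 51 = -657/148 - 51 = -8205/148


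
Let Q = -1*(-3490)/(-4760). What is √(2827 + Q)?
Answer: √160091057/238 ≈ 53.163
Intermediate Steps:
Q = -349/476 (Q = 3490*(-1/4760) = -349/476 ≈ -0.73319)
√(2827 + Q) = √(2827 - 349/476) = √(1345303/476) = √160091057/238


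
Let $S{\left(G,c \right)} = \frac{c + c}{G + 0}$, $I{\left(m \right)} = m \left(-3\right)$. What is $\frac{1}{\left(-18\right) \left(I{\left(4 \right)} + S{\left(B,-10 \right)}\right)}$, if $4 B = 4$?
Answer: $\frac{1}{576} \approx 0.0017361$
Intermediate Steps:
$B = 1$ ($B = \frac{1}{4} \cdot 4 = 1$)
$I{\left(m \right)} = - 3 m$
$S{\left(G,c \right)} = \frac{2 c}{G}$
$\frac{1}{\left(-18\right) \left(I{\left(4 \right)} + S{\left(B,-10 \right)}\right)} = \frac{1}{\left(-18\right) \left(\left(-3\right) 4 + 2 \left(-10\right) 1^{-1}\right)} = \frac{1}{\left(-18\right) \left(-12 + 2 \left(-10\right) 1\right)} = \frac{1}{\left(-18\right) \left(-12 - 20\right)} = \frac{1}{\left(-18\right) \left(-32\right)} = \frac{1}{576}$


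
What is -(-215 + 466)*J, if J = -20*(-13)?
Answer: -65260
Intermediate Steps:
J = 260
-(-215 + 466)*J = -(-215 + 466)*260 = -251*260 = -1*65260 = -65260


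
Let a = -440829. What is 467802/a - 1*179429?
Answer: -2929554609/16327 ≈ -1.7943e+5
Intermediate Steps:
467802/a - 1*179429 = 467802/(-440829) - 1*179429 = 467802*(-1/440829) - 179429 = -17326/16327 - 179429 = -2929554609/16327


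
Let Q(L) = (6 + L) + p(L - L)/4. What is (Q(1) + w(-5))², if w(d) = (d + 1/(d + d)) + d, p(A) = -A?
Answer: 961/100 ≈ 9.6100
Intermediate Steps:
Q(L) = 6 + L (Q(L) = (6 + L) - (L - L)/4 = (6 + L) - 1*0*(¼) = (6 + L) + 0*(¼) = (6 + L) + 0 = 6 + L)
w(d) = 1/(2*d) + 2*d (w(d) = (d + 1/(2*d)) + d = 1/(2*d) + 2*d)
(Q(1) + w(-5))² = ((6 + 1) + ((½)/(-5) + 2*(-5)))² = (7 + ((½)*(-⅕) - 10))² = (7 + (-⅒ - 10))² = (7 - 101/10)² = (-31/10)² = 961/100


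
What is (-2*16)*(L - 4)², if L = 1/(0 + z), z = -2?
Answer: -648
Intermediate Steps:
L = -½ (L = 1/(0 - 2) = 1/(-2) = -½ ≈ -0.50000)
(-2*16)*(L - 4)² = (-2*16)*(-½ - 4)² = -32*(-9/2)² = -32*81/4 = -648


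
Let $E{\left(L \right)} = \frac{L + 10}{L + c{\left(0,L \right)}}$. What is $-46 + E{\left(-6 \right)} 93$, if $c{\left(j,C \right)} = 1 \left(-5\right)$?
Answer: $- \frac{878}{11} \approx -79.818$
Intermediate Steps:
$c{\left(j,C \right)} = -5$
$E{\left(L \right)} = \frac{10 + L}{-5 + L}$ ($E{\left(L \right)} = \frac{L + 10}{L - 5} = \frac{10 + L}{-5 + L}$)
$-46 + E{\left(-6 \right)} 93 = -46 + \frac{10 - 6}{-5 - 6} \cdot 93 = -46 + \frac{1}{-11} \cdot 4 \cdot 93 = -46 + \left(- \frac{1}{11}\right) 4 \cdot 93 = -46 - \frac{372}{11} = - \frac{878}{11}$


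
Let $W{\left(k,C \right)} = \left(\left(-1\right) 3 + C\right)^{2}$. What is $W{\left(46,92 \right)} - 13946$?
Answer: $-6025$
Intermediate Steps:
$W{\left(k,C \right)} = \left(-3 + C\right)^{2}$
$W{\left(46,92 \right)} - 13946 = \left(-3 + 92\right)^{2} - 13946 = 89^{2} - 13946 = 7921 - 13946 = -6025$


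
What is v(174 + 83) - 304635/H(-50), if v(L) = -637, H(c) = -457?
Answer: 13526/457 ≈ 29.597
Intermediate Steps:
v(174 + 83) - 304635/H(-50) = -637 - 304635/(-457) = -637 - 304635*(-1)/457 = -637 - 1*(-304635/457) = -637 + 304635/457 = 13526/457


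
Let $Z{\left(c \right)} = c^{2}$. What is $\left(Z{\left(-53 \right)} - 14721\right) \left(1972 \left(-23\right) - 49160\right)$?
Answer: $1125874592$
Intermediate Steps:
$\left(Z{\left(-53 \right)} - 14721\right) \left(1972 \left(-23\right) - 49160\right) = \left(\left(-53\right)^{2} - 14721\right) \left(1972 \left(-23\right) - 49160\right) = \left(2809 - 14721\right) \left(-45356 - 49160\right) = \left(-11912\right) \left(-94516\right) = 1125874592$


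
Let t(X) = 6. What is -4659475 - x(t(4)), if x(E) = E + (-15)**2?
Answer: -4659706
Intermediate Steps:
x(E) = 225 + E (x(E) = E + 225 = 225 + E)
-4659475 - x(t(4)) = -4659475 - (225 + 6) = -4659475 - 1*231 = -4659475 - 231 = -4659706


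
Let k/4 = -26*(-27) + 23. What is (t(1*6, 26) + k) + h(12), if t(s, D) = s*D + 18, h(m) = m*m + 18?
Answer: 3236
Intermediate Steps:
k = 2900 (k = 4*(-26*(-27) + 23) = 4*(702 + 23) = 4*725 = 2900)
h(m) = 18 + m² (h(m) = m² + 18 = 18 + m²)
t(s, D) = 18 + D*s (t(s, D) = D*s + 18 = 18 + D*s)
(t(1*6, 26) + k) + h(12) = ((18 + 26*(1*6)) + 2900) + (18 + 12²) = ((18 + 26*6) + 2900) + (18 + 144) = ((18 + 156) + 2900) + 162 = (174 + 2900) + 162 = 3074 + 162 = 3236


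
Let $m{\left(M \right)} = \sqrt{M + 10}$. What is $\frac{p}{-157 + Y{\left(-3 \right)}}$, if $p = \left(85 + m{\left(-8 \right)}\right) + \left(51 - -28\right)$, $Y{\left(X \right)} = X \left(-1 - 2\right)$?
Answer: $- \frac{41}{37} - \frac{\sqrt{2}}{148} \approx -1.1177$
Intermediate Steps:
$Y{\left(X \right)} = - 3 X$ ($Y{\left(X \right)} = X \left(-3\right) = - 3 X$)
$m{\left(M \right)} = \sqrt{10 + M}$
$p = 164 + \sqrt{2}$ ($p = \left(85 + \sqrt{10 - 8}\right) + \left(51 - -28\right) = \left(85 + \sqrt{2}\right) + \left(51 + 28\right) = \left(85 + \sqrt{2}\right) + 79 = 164 + \sqrt{2} \approx 165.41$)
$\frac{p}{-157 + Y{\left(-3 \right)}} = \frac{164 + \sqrt{2}}{-157 - -9} = \frac{164 + \sqrt{2}}{-157 + 9} = \frac{164 + \sqrt{2}}{-148} = - \frac{164 + \sqrt{2}}{148} = - \frac{41}{37} - \frac{\sqrt{2}}{148}$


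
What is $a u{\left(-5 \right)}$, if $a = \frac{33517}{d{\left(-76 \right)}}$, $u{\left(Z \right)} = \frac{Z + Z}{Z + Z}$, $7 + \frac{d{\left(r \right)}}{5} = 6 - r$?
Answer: $\frac{33517}{375} \approx 89.379$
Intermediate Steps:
$d{\left(r \right)} = -5 - 5 r$ ($d{\left(r \right)} = -35 + 5 \left(6 - r\right) = -35 - \left(-30 + 5 r\right) = -5 - 5 r$)
$u{\left(Z \right)} = 1$ ($u{\left(Z \right)} = \frac{2 Z}{2 Z} = 2 Z \frac{1}{2 Z} = 1$)
$a = \frac{33517}{375}$ ($a = \frac{33517}{-5 - -380} = \frac{33517}{-5 + 380} = \frac{33517}{375} \approx 89.379$)
$a u{\left(-5 \right)} = \frac{33517}{375} \cdot 1 = \frac{33517}{375}$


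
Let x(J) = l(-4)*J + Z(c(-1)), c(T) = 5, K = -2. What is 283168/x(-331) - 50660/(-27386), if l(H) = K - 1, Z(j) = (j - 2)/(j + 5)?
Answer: 39025797130/136012569 ≈ 286.93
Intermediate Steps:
Z(j) = (-2 + j)/(5 + j)
l(H) = -3 (l(H) = -2 - 1 = -3)
x(J) = 3/10 - 3*J (x(J) = -3*J + (-2 + 5)/(5 + 5) = -3*J + 3/10 = 3/10 - 3*J)
283168/x(-331) - 50660/(-27386) = 283168/(3/10 - 3*(-331)) - 50660/(-27386) = 283168/(3/10 + 993) - 50660*(-1/27386) = 283168/(9933/10) + 25330/13693 = 283168*(10/9933) + 25330/13693 = 2831680/9933 + 25330/13693 = 39025797130/136012569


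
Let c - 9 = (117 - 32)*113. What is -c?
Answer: -9614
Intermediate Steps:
c = 9614 (c = 9 + (117 - 32)*113 = 9 + 85*113 = 9 + 9605 = 9614)
-c = -1*9614 = -9614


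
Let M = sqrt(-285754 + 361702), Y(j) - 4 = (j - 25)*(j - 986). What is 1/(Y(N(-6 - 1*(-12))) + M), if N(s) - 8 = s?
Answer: 2674/28582117 - sqrt(18987)/57164234 ≈ 9.1144e-5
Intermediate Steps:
N(s) = 8 + s
Y(j) = 4 + (-986 + j)*(-25 + j) (Y(j) = 4 + (j - 25)*(j - 986) = 4 + (-25 + j)*(-986 + j) = 4 + (-986 + j)*(-25 + j))
M = 2*sqrt(18987) (M = sqrt(75948) = 2*sqrt(18987) ≈ 275.59)
1/(Y(N(-6 - 1*(-12))) + M) = 1/((24654 + (8 + (-6 - 1*(-12)))**2 - 1011*(8 + (-6 - 1*(-12)))) + 2*sqrt(18987)) = 1/((24654 + (8 + (-6 + 12))**2 - 1011*(8 + (-6 + 12))) + 2*sqrt(18987)) = 1/((24654 + (8 + 6)**2 - 1011*(8 + 6)) + 2*sqrt(18987)) = 1/((24654 + 14**2 - 1011*14) + 2*sqrt(18987)) = 1/((24654 + 196 - 14154) + 2*sqrt(18987)) = 1/(10696 + 2*sqrt(18987))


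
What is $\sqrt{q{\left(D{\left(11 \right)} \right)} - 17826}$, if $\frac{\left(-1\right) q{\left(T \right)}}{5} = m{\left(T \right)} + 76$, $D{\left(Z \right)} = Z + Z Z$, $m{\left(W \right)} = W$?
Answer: $i \sqrt{18866} \approx 137.35 i$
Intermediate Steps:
$D{\left(Z \right)} = Z + Z^{2}$
$q{\left(T \right)} = -380 - 5 T$ ($q{\left(T \right)} = - 5 \left(T + 76\right) = - 5 \left(76 + T\right) = -380 - 5 T$)
$\sqrt{q{\left(D{\left(11 \right)} \right)} - 17826} = \sqrt{\left(-380 - 5 \cdot 11 \left(1 + 11\right)\right) - 17826} = \sqrt{\left(-380 - 5 \cdot 11 \cdot 12\right) - 17826} = \sqrt{\left(-380 - 660\right) - 17826} = \sqrt{-1040 - 17826} = \sqrt{-18866} = i \sqrt{18866}$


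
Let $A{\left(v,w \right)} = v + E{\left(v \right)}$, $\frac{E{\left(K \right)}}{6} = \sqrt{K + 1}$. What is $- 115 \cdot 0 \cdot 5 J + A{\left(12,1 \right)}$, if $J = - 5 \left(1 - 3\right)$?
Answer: $12 + 6 \sqrt{13} \approx 33.633$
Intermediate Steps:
$E{\left(K \right)} = 6 \sqrt{1 + K}$ ($E{\left(K \right)} = 6 \sqrt{K + 1} = 6 \sqrt{1 + K}$)
$J = 10$ ($J = \left(-5\right) \left(-2\right) = 10$)
$A{\left(v,w \right)} = v + 6 \sqrt{1 + v}$
$- 115 \cdot 0 \cdot 5 J + A{\left(12,1 \right)} = - 115 \cdot 0 \cdot 5 \cdot 10 + \left(12 + 6 \sqrt{1 + 12}\right) = - 115 \cdot 0 \cdot 10 + \left(12 + 6 \sqrt{13}\right) = \left(-115\right) 0 + \left(12 + 6 \sqrt{13}\right) = 0 + \left(12 + 6 \sqrt{13}\right) = 12 + 6 \sqrt{13}$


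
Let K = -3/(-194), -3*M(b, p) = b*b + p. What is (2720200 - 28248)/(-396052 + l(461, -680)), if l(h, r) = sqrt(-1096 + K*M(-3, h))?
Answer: -103416838429888/15215147216835 - 2691952*I*sqrt(10335059)/15215147216835 ≈ -6.797 - 0.00056878*I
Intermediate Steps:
M(b, p) = -p/3 - b**2/3 (M(b, p) = -(b*b + p)/3 = -(b**2 + p)/3 = -(p + b**2)/3 = -p/3 - b**2/3)
K = 3/194 (K = -3*(-1/194) = 3/194 ≈ 0.015464)
l(h, r) = sqrt(-212633/194 - h/194) (l(h, r) = sqrt(-1096 + 3*(-h/3 - 1/3*(-3)**2)/194) = sqrt(-1096 + 3*(-h/3 - 1/3*9)/194) = sqrt(-1096 + 3*(-h/3 - 3)/194) = sqrt(-1096 + 3*(-3 - h/3)/194) = sqrt(-1096 + (-9/194 - h/194)) = sqrt(-212633/194 - h/194))
(2720200 - 28248)/(-396052 + l(461, -680)) = (2720200 - 28248)/(-396052 + sqrt(-41250802 - 194*461)/194) = 2691952/(-396052 + sqrt(-41250802 - 89434)/194) = 2691952/(-396052 + sqrt(-41340236)/194) = 2691952/(-396052 + (2*I*sqrt(10335059))/194) = 2691952/(-396052 + I*sqrt(10335059)/97)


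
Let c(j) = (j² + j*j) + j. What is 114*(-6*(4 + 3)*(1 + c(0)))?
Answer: -4788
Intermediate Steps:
c(j) = j + 2*j² (c(j) = (j² + j²) + j = 2*j² + j = j + 2*j²)
114*(-6*(4 + 3)*(1 + c(0))) = 114*(-6*(4 + 3)*(1 + 0*(1 + 2*0))) = 114*(-42*(1 + 0*(1 + 0))) = 114*(-42*(1 + 0*1)) = 114*(-42*(1 + 0)) = 114*(-42) = -4788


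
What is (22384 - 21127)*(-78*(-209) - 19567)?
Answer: -4104105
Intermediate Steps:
(22384 - 21127)*(-78*(-209) - 19567) = 1257*(16302 - 19567) = 1257*(-3265) = -4104105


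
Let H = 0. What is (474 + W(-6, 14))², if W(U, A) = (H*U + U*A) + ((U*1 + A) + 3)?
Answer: 160801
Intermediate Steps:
W(U, A) = 3 + A + U + A*U (W(U, A) = (0*U + U*A) + ((U*1 + A) + 3) = (0 + A*U) + ((U + A) + 3) = A*U + ((A + U) + 3) = A*U + (3 + A + U) = 3 + A + U + A*U)
(474 + W(-6, 14))² = (474 + (3 + 14 - 6 + 14*(-6)))² = (474 + (3 + 14 - 6 - 84))² = (474 - 73)² = 401² = 160801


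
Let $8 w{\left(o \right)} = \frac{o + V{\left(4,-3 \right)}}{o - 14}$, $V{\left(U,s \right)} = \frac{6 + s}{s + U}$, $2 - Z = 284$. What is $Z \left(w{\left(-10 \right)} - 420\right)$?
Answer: $\frac{3789751}{32} \approx 1.1843 \cdot 10^{5}$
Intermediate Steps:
$Z = -282$ ($Z = 2 - 284 = -282$)
$V{\left(U,s \right)} = \frac{6 + s}{U + s}$
$w{\left(o \right)} = \frac{3 + o}{8 \left(-14 + o\right)}$ ($w{\left(o \right)} = \frac{\left(o + \frac{6 - 3}{4 - 3}\right) \frac{1}{o - 14}}{8} = \frac{\left(o + 1^{-1} \cdot 3\right) \frac{1}{-14 + o}}{8} = \frac{\left(o + 1 \cdot 3\right) \frac{1}{-14 + o}}{8} = \frac{\left(o + 3\right) \frac{1}{-14 + o}}{8} = \frac{\left(3 + o\right) \frac{1}{-14 + o}}{8} = \frac{\frac{1}{-14 + o} \left(3 + o\right)}{8} = \frac{3 + o}{8 \left(-14 + o\right)}$)
$Z \left(w{\left(-10 \right)} - 420\right) = - 282 \left(\frac{3 - 10}{8 \left(-14 - 10\right)} - 420\right) = - 282 \left(\frac{1}{8} \frac{1}{-24} \left(-7\right) - 420\right) = - 282 \left(\frac{1}{8} \left(- \frac{1}{24}\right) \left(-7\right) - 420\right) = - 282 \left(\frac{7}{192} - 420\right) = \left(-282\right) \left(- \frac{80633}{192}\right) = \frac{3789751}{32}$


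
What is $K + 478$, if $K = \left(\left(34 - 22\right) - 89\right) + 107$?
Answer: $508$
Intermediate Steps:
$K = 30$ ($K = \left(12 - 89\right) + 107 = -77 + 107 = 30$)
$K + 478 = 30 + 478 = 508$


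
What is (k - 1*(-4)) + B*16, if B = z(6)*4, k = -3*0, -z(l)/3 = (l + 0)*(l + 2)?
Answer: -9212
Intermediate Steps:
z(l) = -3*l*(2 + l) (z(l) = -3*(l + 0)*(l + 2) = -3*l*(2 + l))
k = 0
B = -576 (B = -3*6*(2 + 6)*4 = -3*6*8*4 = -144*4 = -576)
(k - 1*(-4)) + B*16 = (0 - 1*(-4)) - 576*16 = (0 + 4) - 9216 = 4 - 9216 = -9212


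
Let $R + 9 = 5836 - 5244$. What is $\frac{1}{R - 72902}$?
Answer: $- \frac{1}{72319} \approx -1.3828 \cdot 10^{-5}$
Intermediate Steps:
$R = 583$ ($R = -9 + \left(5836 - 5244\right) = -9 + 592 = 583$)
$\frac{1}{R - 72902} = \frac{1}{583 - 72902} = \frac{1}{-72319} = - \frac{1}{72319}$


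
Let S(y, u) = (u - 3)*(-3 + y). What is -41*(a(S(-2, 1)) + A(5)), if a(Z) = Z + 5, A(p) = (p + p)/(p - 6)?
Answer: -205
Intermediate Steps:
S(y, u) = (-3 + u)*(-3 + y)
A(p) = 2*p/(-6 + p) (A(p) = (2*p)/(-6 + p) = 2*p/(-6 + p))
a(Z) = 5 + Z
-41*(a(S(-2, 1)) + A(5)) = -41*((5 + (9 - 3*1 - 3*(-2) + 1*(-2))) + 2*5/(-6 + 5)) = -41*((5 + (9 - 3 + 6 - 2)) + 2*5/(-1)) = -41*((5 + 10) + 2*5*(-1)) = -41*(15 - 10) = -41*5 = -1*205 = -205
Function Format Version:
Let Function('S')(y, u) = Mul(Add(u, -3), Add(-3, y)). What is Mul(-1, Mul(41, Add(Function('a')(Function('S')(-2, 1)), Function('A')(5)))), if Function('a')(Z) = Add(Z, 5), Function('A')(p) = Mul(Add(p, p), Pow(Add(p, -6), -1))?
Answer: -205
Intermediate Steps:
Function('S')(y, u) = Mul(Add(-3, u), Add(-3, y))
Function('A')(p) = Mul(2, p, Pow(Add(-6, p), -1)) (Function('A')(p) = Mul(Mul(2, p), Pow(Add(-6, p), -1)) = Mul(2, p, Pow(Add(-6, p), -1)))
Function('a')(Z) = Add(5, Z)
Mul(-1, Mul(41, Add(Function('a')(Function('S')(-2, 1)), Function('A')(5)))) = Mul(-1, Mul(41, Add(Add(5, Add(9, Mul(-3, 1), Mul(-3, -2), Mul(1, -2))), Mul(2, 5, Pow(Add(-6, 5), -1))))) = Mul(-1, Mul(41, Add(Add(5, Add(9, -3, 6, -2)), Mul(2, 5, Pow(-1, -1))))) = Mul(-1, Mul(41, Add(Add(5, 10), Mul(2, 5, -1)))) = Mul(-1, Mul(41, Add(15, -10))) = Mul(-1, Mul(41, 5)) = Mul(-1, 205) = -205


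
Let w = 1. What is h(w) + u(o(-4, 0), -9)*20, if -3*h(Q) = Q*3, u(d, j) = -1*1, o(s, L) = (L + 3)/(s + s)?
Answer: -21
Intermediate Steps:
o(s, L) = (3 + L)/(2*s) (o(s, L) = (3 + L)/((2*s)) = (3 + L)*(1/(2*s)) = (3 + L)/(2*s))
u(d, j) = -1
h(Q) = -Q (h(Q) = -Q*3/3 = -Q)
h(w) + u(o(-4, 0), -9)*20 = -1*1 - 1*20 = -1 - 20 = -21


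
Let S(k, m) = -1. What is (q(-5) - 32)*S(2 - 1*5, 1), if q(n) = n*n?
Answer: 7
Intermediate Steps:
q(n) = n²
(q(-5) - 32)*S(2 - 1*5, 1) = ((-5)² - 32)*(-1) = (25 - 32)*(-1) = -7*(-1) = 7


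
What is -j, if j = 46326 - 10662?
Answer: -35664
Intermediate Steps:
j = 35664
-j = -1*35664 = -35664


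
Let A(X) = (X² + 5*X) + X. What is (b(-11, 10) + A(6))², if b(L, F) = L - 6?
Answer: 3025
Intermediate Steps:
b(L, F) = -6 + L
A(X) = X² + 6*X
(b(-11, 10) + A(6))² = ((-6 - 11) + 6*(6 + 6))² = (-17 + 6*12)² = (-17 + 72)² = 55² = 3025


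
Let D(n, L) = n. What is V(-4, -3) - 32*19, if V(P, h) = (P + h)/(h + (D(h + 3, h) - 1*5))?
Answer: -4857/8 ≈ -607.13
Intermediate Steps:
V(P, h) = (P + h)/(-2 + 2*h) (V(P, h) = (P + h)/(h + ((h + 3) - 1*5)) = (P + h)/(h + ((3 + h) - 5)) = (P + h)/(h + (-2 + h)) = (P + h)/(-2 + 2*h))
V(-4, -3) - 32*19 = (-4 - 3)/(2*(-1 - 3)) - 32*19 = (½)*(-7)/(-4) - 608 = (½)*(-¼)*(-7) - 608 = 7/8 - 608 = -4857/8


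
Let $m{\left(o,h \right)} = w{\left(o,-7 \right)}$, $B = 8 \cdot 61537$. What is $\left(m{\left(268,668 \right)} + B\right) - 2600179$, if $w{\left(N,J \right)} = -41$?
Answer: $-2107924$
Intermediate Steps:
$B = 492296$
$m{\left(o,h \right)} = -41$
$\left(m{\left(268,668 \right)} + B\right) - 2600179 = \left(-41 + 492296\right) - 2600179 = 492255 - 2600179 = -2107924$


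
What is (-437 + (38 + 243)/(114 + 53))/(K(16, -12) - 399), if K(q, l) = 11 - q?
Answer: 36349/33734 ≈ 1.0775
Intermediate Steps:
(-437 + (38 + 243)/(114 + 53))/(K(16, -12) - 399) = (-437 + (38 + 243)/(114 + 53))/((11 - 1*16) - 399) = (-437 + 281/167)/((11 - 16) - 399) = (-437 + 281*(1/167))/(-5 - 399) = (-437 + 281/167)/(-404) = -72698/167*(-1/404) = 36349/33734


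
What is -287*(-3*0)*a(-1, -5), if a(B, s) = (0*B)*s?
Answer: 0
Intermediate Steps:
a(B, s) = 0 (a(B, s) = 0*s = 0)
-287*(-3*0)*a(-1, -5) = -287*(-3*0)*0 = -0*0 = -287*0 = 0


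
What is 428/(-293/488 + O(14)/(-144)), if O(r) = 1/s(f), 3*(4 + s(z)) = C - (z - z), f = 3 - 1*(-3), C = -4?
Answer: -20050944/28067 ≈ -714.40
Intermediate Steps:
f = 6 (f = 3 + 3 = 6)
s(z) = -16/3 (s(z) = -4 + (-4 - (z - z))/3 = -4 + (-4 - 1*0)/3 = -4 + (-4 + 0)/3 = -4 + (1/3)*(-4) = -4 - 4/3 = -16/3)
O(r) = -3/16 (O(r) = 1/(-16/3) = -3/16)
428/(-293/488 + O(14)/(-144)) = 428/(-293/488 - 3/16/(-144)) = 428/(-293*1/488 - 3/16*(-1/144)) = 428/(-293/488 + 1/768) = 428/(-28067/46848) = 428*(-46848/28067) = -20050944/28067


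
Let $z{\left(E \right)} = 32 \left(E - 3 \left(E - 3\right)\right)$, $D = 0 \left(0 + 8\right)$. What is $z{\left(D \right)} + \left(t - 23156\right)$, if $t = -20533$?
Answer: $-43401$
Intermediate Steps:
$D = 0$ ($D = 0 \cdot 8 = 0$)
$z{\left(E \right)} = 288 - 64 E$ ($z{\left(E \right)} = 32 \left(E - 3 \left(-3 + E\right)\right) = 32 \left(E - \left(-9 + 3 E\right)\right) = 32 \left(9 - 2 E\right) = 288 - 64 E$)
$z{\left(D \right)} + \left(t - 23156\right) = \left(288 - 0\right) - 43689 = \left(288 + 0\right) - 43689 = 288 - 43689 = -43401$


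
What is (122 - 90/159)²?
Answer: 41422096/2809 ≈ 14746.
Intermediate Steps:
(122 - 90/159)² = (122 - 90*1/159)² = (122 - 30/53)² = (6436/53)² = 41422096/2809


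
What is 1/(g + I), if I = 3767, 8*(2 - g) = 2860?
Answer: 2/6823 ≈ 0.00029313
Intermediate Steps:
g = -711/2 (g = 2 - ⅛*2860 = 2 - 715/2 = -711/2 ≈ -355.50)
1/(g + I) = 1/(-711/2 + 3767) = 1/(6823/2) = 2/6823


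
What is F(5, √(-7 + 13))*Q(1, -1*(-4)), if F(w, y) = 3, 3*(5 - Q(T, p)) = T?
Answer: 14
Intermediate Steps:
Q(T, p) = 5 - T/3
F(5, √(-7 + 13))*Q(1, -1*(-4)) = 3*(5 - ⅓*1) = 3*(5 - ⅓) = 3*(14/3) = 14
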